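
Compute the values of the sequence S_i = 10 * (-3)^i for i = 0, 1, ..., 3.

This is a geometric sequence.
i=0: S_0 = 10 * (-3)^0 = 10
i=1: S_1 = 10 * (-3)^1 = -30
i=2: S_2 = 10 * (-3)^2 = 90
i=3: S_3 = 10 * (-3)^3 = -270
The first 4 terms are: [10, -30, 90, -270]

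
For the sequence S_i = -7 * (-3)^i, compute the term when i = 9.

S_9 = -7 * (-3)^9 = -7 * -19683 = 137781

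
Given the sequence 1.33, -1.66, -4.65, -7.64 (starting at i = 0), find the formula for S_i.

Check differences: -1.66 - 1.33 = -2.99
-4.65 - -1.66 = -2.99
Common difference d = -2.99.
First term a = 1.33.
Formula: S_i = 1.33 - 2.99*i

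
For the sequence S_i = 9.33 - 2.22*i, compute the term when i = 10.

S_10 = 9.33 + -2.22*10 = 9.33 + -22.2 = -12.87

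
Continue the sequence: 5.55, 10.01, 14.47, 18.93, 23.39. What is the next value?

Differences: 10.01 - 5.55 = 4.46
This is an arithmetic sequence with common difference d = 4.46.
Next term = 23.39 + 4.46 = 27.85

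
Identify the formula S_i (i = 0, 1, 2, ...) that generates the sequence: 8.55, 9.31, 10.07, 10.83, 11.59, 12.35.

Check differences: 9.31 - 8.55 = 0.76
10.07 - 9.31 = 0.76
Common difference d = 0.76.
First term a = 8.55.
Formula: S_i = 8.55 + 0.76*i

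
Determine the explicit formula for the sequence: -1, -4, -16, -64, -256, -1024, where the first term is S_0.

Check ratios: -4 / -1 = 4.0
Common ratio r = 4.
First term a = -1.
Formula: S_i = -1 * 4^i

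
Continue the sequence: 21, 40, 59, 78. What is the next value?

Differences: 40 - 21 = 19
This is an arithmetic sequence with common difference d = 19.
Next term = 78 + 19 = 97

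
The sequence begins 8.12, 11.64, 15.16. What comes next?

Differences: 11.64 - 8.12 = 3.52
This is an arithmetic sequence with common difference d = 3.52.
Next term = 15.16 + 3.52 = 18.68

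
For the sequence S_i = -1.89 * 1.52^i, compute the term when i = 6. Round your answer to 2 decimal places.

S_6 = -1.89 * 1.52^6 ≈ -1.89 * 12.3328 ≈ -23.31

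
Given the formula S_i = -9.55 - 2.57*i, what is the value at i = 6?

S_6 = -9.55 + -2.57*6 = -9.55 + -15.42 = -24.97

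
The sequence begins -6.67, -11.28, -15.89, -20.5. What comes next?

Differences: -11.28 - -6.67 = -4.61
This is an arithmetic sequence with common difference d = -4.61.
Next term = -20.5 + -4.61 = -25.11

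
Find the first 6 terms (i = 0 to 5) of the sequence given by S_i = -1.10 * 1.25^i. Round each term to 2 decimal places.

This is a geometric sequence.
i=0: S_0 = -1.1 * 1.25^0 = -1.1
i=1: S_1 = -1.1 * 1.25^1 ≈ -1.38
i=2: S_2 = -1.1 * 1.25^2 ≈ -1.72
i=3: S_3 = -1.1 * 1.25^3 ≈ -2.15
i=4: S_4 = -1.1 * 1.25^4 ≈ -2.69
i=5: S_5 = -1.1 * 1.25^5 ≈ -3.36
The first 6 terms are: [-1.1, -1.38, -1.72, -2.15, -2.69, -3.36]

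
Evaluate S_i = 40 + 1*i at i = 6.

S_6 = 40 + 1*6 = 40 + 6 = 46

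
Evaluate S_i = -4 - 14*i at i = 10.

S_10 = -4 + -14*10 = -4 + -140 = -144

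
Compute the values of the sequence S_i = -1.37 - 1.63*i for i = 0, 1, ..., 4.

This is an arithmetic sequence.
i=0: S_0 = -1.37 + -1.63*0 = -1.37
i=1: S_1 = -1.37 + -1.63*1 = -3.0
i=2: S_2 = -1.37 + -1.63*2 = -4.63
i=3: S_3 = -1.37 + -1.63*3 = -6.26
i=4: S_4 = -1.37 + -1.63*4 = -7.89
The first 5 terms are: [-1.37, -3.0, -4.63, -6.26, -7.89]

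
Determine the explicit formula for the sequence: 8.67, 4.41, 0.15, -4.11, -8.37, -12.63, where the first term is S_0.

Check differences: 4.41 - 8.67 = -4.26
0.15 - 4.41 = -4.26
Common difference d = -4.26.
First term a = 8.67.
Formula: S_i = 8.67 - 4.26*i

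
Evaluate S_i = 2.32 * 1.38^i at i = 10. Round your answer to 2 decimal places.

S_10 = 2.32 * 1.38^10 ≈ 2.32 * 25.049 ≈ 58.11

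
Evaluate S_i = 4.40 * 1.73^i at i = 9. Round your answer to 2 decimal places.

S_9 = 4.4 * 1.73^9 ≈ 4.4 * 138.8081 ≈ 610.76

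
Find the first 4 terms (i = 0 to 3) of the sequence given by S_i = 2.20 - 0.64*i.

This is an arithmetic sequence.
i=0: S_0 = 2.2 + -0.64*0 = 2.2
i=1: S_1 = 2.2 + -0.64*1 = 1.56
i=2: S_2 = 2.2 + -0.64*2 = 0.92
i=3: S_3 = 2.2 + -0.64*3 = 0.28
The first 4 terms are: [2.2, 1.56, 0.92, 0.28]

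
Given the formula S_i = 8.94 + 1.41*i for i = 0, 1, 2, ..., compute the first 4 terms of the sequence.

This is an arithmetic sequence.
i=0: S_0 = 8.94 + 1.41*0 = 8.94
i=1: S_1 = 8.94 + 1.41*1 = 10.35
i=2: S_2 = 8.94 + 1.41*2 = 11.76
i=3: S_3 = 8.94 + 1.41*3 = 13.17
The first 4 terms are: [8.94, 10.35, 11.76, 13.17]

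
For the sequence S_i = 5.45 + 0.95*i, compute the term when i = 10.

S_10 = 5.45 + 0.95*10 = 5.45 + 9.5 = 14.95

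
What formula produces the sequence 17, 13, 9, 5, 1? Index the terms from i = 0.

Check differences: 13 - 17 = -4
9 - 13 = -4
Common difference d = -4.
First term a = 17.
Formula: S_i = 17 - 4*i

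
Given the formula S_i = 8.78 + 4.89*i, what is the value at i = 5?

S_5 = 8.78 + 4.89*5 = 8.78 + 24.45 = 33.23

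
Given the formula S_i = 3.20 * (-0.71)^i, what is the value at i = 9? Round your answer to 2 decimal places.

S_9 = 3.2 * (-0.71)^9 ≈ 3.2 * -0.0458 ≈ -0.15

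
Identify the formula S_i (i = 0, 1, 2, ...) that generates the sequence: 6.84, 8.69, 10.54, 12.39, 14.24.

Check differences: 8.69 - 6.84 = 1.85
10.54 - 8.69 = 1.85
Common difference d = 1.85.
First term a = 6.84.
Formula: S_i = 6.84 + 1.85*i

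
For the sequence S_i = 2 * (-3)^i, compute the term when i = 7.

S_7 = 2 * (-3)^7 = 2 * -2187 = -4374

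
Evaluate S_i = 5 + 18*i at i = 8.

S_8 = 5 + 18*8 = 5 + 144 = 149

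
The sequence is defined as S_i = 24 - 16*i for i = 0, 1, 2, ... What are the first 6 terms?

This is an arithmetic sequence.
i=0: S_0 = 24 + -16*0 = 24
i=1: S_1 = 24 + -16*1 = 8
i=2: S_2 = 24 + -16*2 = -8
i=3: S_3 = 24 + -16*3 = -24
i=4: S_4 = 24 + -16*4 = -40
i=5: S_5 = 24 + -16*5 = -56
The first 6 terms are: [24, 8, -8, -24, -40, -56]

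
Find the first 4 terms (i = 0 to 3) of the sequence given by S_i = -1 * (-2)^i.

This is a geometric sequence.
i=0: S_0 = -1 * (-2)^0 = -1
i=1: S_1 = -1 * (-2)^1 = 2
i=2: S_2 = -1 * (-2)^2 = -4
i=3: S_3 = -1 * (-2)^3 = 8
The first 4 terms are: [-1, 2, -4, 8]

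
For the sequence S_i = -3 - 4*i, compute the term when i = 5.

S_5 = -3 + -4*5 = -3 + -20 = -23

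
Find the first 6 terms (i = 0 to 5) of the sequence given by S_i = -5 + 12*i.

This is an arithmetic sequence.
i=0: S_0 = -5 + 12*0 = -5
i=1: S_1 = -5 + 12*1 = 7
i=2: S_2 = -5 + 12*2 = 19
i=3: S_3 = -5 + 12*3 = 31
i=4: S_4 = -5 + 12*4 = 43
i=5: S_5 = -5 + 12*5 = 55
The first 6 terms are: [-5, 7, 19, 31, 43, 55]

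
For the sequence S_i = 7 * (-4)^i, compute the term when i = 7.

S_7 = 7 * (-4)^7 = 7 * -16384 = -114688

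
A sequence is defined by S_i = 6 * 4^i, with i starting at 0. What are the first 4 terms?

This is a geometric sequence.
i=0: S_0 = 6 * 4^0 = 6
i=1: S_1 = 6 * 4^1 = 24
i=2: S_2 = 6 * 4^2 = 96
i=3: S_3 = 6 * 4^3 = 384
The first 4 terms are: [6, 24, 96, 384]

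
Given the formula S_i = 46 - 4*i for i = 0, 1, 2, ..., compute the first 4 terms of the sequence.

This is an arithmetic sequence.
i=0: S_0 = 46 + -4*0 = 46
i=1: S_1 = 46 + -4*1 = 42
i=2: S_2 = 46 + -4*2 = 38
i=3: S_3 = 46 + -4*3 = 34
The first 4 terms are: [46, 42, 38, 34]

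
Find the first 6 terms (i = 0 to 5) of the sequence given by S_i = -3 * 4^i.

This is a geometric sequence.
i=0: S_0 = -3 * 4^0 = -3
i=1: S_1 = -3 * 4^1 = -12
i=2: S_2 = -3 * 4^2 = -48
i=3: S_3 = -3 * 4^3 = -192
i=4: S_4 = -3 * 4^4 = -768
i=5: S_5 = -3 * 4^5 = -3072
The first 6 terms are: [-3, -12, -48, -192, -768, -3072]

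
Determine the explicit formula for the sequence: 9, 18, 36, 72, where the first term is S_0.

Check ratios: 18 / 9 = 2.0
Common ratio r = 2.
First term a = 9.
Formula: S_i = 9 * 2^i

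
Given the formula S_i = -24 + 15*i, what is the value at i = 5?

S_5 = -24 + 15*5 = -24 + 75 = 51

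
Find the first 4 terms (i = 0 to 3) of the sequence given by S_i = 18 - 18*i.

This is an arithmetic sequence.
i=0: S_0 = 18 + -18*0 = 18
i=1: S_1 = 18 + -18*1 = 0
i=2: S_2 = 18 + -18*2 = -18
i=3: S_3 = 18 + -18*3 = -36
The first 4 terms are: [18, 0, -18, -36]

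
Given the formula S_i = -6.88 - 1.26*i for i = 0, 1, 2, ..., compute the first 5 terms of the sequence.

This is an arithmetic sequence.
i=0: S_0 = -6.88 + -1.26*0 = -6.88
i=1: S_1 = -6.88 + -1.26*1 = -8.14
i=2: S_2 = -6.88 + -1.26*2 = -9.4
i=3: S_3 = -6.88 + -1.26*3 = -10.66
i=4: S_4 = -6.88 + -1.26*4 = -11.92
The first 5 terms are: [-6.88, -8.14, -9.4, -10.66, -11.92]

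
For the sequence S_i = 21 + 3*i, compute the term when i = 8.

S_8 = 21 + 3*8 = 21 + 24 = 45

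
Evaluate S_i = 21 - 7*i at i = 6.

S_6 = 21 + -7*6 = 21 + -42 = -21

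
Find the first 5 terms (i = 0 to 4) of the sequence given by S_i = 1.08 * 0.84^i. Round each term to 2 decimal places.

This is a geometric sequence.
i=0: S_0 = 1.08 * 0.84^0 = 1.08
i=1: S_1 = 1.08 * 0.84^1 ≈ 0.91
i=2: S_2 = 1.08 * 0.84^2 ≈ 0.76
i=3: S_3 = 1.08 * 0.84^3 ≈ 0.64
i=4: S_4 = 1.08 * 0.84^4 ≈ 0.54
The first 5 terms are: [1.08, 0.91, 0.76, 0.64, 0.54]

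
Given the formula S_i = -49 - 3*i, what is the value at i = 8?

S_8 = -49 + -3*8 = -49 + -24 = -73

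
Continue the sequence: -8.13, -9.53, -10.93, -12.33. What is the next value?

Differences: -9.53 - -8.13 = -1.4
This is an arithmetic sequence with common difference d = -1.4.
Next term = -12.33 + -1.4 = -13.73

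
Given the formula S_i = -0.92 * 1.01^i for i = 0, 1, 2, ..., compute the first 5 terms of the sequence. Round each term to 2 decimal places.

This is a geometric sequence.
i=0: S_0 = -0.92 * 1.01^0 = -0.92
i=1: S_1 = -0.92 * 1.01^1 ≈ -0.93
i=2: S_2 = -0.92 * 1.01^2 ≈ -0.94
i=3: S_3 = -0.92 * 1.01^3 ≈ -0.95
i=4: S_4 = -0.92 * 1.01^4 ≈ -0.96
The first 5 terms are: [-0.92, -0.93, -0.94, -0.95, -0.96]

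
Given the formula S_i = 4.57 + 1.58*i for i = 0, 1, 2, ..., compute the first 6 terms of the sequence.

This is an arithmetic sequence.
i=0: S_0 = 4.57 + 1.58*0 = 4.57
i=1: S_1 = 4.57 + 1.58*1 = 6.15
i=2: S_2 = 4.57 + 1.58*2 = 7.73
i=3: S_3 = 4.57 + 1.58*3 = 9.31
i=4: S_4 = 4.57 + 1.58*4 = 10.89
i=5: S_5 = 4.57 + 1.58*5 = 12.47
The first 6 terms are: [4.57, 6.15, 7.73, 9.31, 10.89, 12.47]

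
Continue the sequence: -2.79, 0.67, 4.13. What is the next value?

Differences: 0.67 - -2.79 = 3.46
This is an arithmetic sequence with common difference d = 3.46.
Next term = 4.13 + 3.46 = 7.59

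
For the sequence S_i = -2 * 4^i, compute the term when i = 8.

S_8 = -2 * 4^8 = -2 * 65536 = -131072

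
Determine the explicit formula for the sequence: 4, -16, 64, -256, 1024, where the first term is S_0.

Check ratios: -16 / 4 = -4.0
Common ratio r = -4.
First term a = 4.
Formula: S_i = 4 * (-4)^i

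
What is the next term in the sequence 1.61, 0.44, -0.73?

Differences: 0.44 - 1.61 = -1.17
This is an arithmetic sequence with common difference d = -1.17.
Next term = -0.73 + -1.17 = -1.9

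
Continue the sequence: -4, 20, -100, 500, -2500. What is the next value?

Ratios: 20 / -4 = -5.0
This is a geometric sequence with common ratio r = -5.
Next term = -2500 * -5 = 12500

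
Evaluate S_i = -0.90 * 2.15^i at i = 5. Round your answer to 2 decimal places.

S_5 = -0.9 * 2.15^5 ≈ -0.9 * 45.9401 ≈ -41.35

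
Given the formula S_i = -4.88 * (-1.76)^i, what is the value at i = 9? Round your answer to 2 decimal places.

S_9 = -4.88 * (-1.76)^9 ≈ -4.88 * -162.0369 ≈ 790.74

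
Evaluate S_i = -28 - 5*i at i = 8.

S_8 = -28 + -5*8 = -28 + -40 = -68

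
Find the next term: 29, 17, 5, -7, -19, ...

Differences: 17 - 29 = -12
This is an arithmetic sequence with common difference d = -12.
Next term = -19 + -12 = -31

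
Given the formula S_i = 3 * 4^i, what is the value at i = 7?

S_7 = 3 * 4^7 = 3 * 16384 = 49152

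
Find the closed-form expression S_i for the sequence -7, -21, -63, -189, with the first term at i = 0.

Check ratios: -21 / -7 = 3.0
Common ratio r = 3.
First term a = -7.
Formula: S_i = -7 * 3^i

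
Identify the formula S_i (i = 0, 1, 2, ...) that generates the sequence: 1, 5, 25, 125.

Check ratios: 5 / 1 = 5.0
Common ratio r = 5.
First term a = 1.
Formula: S_i = 1 * 5^i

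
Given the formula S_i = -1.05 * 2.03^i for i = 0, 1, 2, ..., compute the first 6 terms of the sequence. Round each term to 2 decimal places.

This is a geometric sequence.
i=0: S_0 = -1.05 * 2.03^0 = -1.05
i=1: S_1 = -1.05 * 2.03^1 ≈ -2.13
i=2: S_2 = -1.05 * 2.03^2 ≈ -4.33
i=3: S_3 = -1.05 * 2.03^3 ≈ -8.78
i=4: S_4 = -1.05 * 2.03^4 ≈ -17.83
i=5: S_5 = -1.05 * 2.03^5 ≈ -36.2
The first 6 terms are: [-1.05, -2.13, -4.33, -8.78, -17.83, -36.2]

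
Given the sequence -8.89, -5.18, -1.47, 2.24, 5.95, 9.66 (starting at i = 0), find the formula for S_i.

Check differences: -5.18 - -8.89 = 3.71
-1.47 - -5.18 = 3.71
Common difference d = 3.71.
First term a = -8.89.
Formula: S_i = -8.89 + 3.71*i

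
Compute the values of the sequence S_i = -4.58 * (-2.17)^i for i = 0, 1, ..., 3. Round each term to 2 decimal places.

This is a geometric sequence.
i=0: S_0 = -4.58 * (-2.17)^0 = -4.58
i=1: S_1 = -4.58 * (-2.17)^1 ≈ 9.94
i=2: S_2 = -4.58 * (-2.17)^2 ≈ -21.57
i=3: S_3 = -4.58 * (-2.17)^3 ≈ 46.8
The first 4 terms are: [-4.58, 9.94, -21.57, 46.8]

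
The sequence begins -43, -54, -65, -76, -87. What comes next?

Differences: -54 - -43 = -11
This is an arithmetic sequence with common difference d = -11.
Next term = -87 + -11 = -98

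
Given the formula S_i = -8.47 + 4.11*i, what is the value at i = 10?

S_10 = -8.47 + 4.11*10 = -8.47 + 41.1 = 32.63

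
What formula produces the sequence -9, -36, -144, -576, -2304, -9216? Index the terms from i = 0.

Check ratios: -36 / -9 = 4.0
Common ratio r = 4.
First term a = -9.
Formula: S_i = -9 * 4^i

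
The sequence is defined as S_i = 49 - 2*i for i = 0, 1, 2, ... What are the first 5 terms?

This is an arithmetic sequence.
i=0: S_0 = 49 + -2*0 = 49
i=1: S_1 = 49 + -2*1 = 47
i=2: S_2 = 49 + -2*2 = 45
i=3: S_3 = 49 + -2*3 = 43
i=4: S_4 = 49 + -2*4 = 41
The first 5 terms are: [49, 47, 45, 43, 41]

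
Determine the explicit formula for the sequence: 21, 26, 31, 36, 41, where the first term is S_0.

Check differences: 26 - 21 = 5
31 - 26 = 5
Common difference d = 5.
First term a = 21.
Formula: S_i = 21 + 5*i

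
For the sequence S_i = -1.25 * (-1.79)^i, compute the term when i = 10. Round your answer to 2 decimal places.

S_10 = -1.25 * (-1.79)^10 ≈ -1.25 * 337.6994 ≈ -422.12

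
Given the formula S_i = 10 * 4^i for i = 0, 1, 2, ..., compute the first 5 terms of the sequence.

This is a geometric sequence.
i=0: S_0 = 10 * 4^0 = 10
i=1: S_1 = 10 * 4^1 = 40
i=2: S_2 = 10 * 4^2 = 160
i=3: S_3 = 10 * 4^3 = 640
i=4: S_4 = 10 * 4^4 = 2560
The first 5 terms are: [10, 40, 160, 640, 2560]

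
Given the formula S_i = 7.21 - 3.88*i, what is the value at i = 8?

S_8 = 7.21 + -3.88*8 = 7.21 + -31.04 = -23.83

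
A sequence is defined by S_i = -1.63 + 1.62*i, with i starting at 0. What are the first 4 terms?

This is an arithmetic sequence.
i=0: S_0 = -1.63 + 1.62*0 = -1.63
i=1: S_1 = -1.63 + 1.62*1 = -0.01
i=2: S_2 = -1.63 + 1.62*2 = 1.61
i=3: S_3 = -1.63 + 1.62*3 = 3.23
The first 4 terms are: [-1.63, -0.01, 1.61, 3.23]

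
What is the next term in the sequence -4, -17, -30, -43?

Differences: -17 - -4 = -13
This is an arithmetic sequence with common difference d = -13.
Next term = -43 + -13 = -56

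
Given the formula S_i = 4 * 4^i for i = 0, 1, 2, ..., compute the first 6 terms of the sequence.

This is a geometric sequence.
i=0: S_0 = 4 * 4^0 = 4
i=1: S_1 = 4 * 4^1 = 16
i=2: S_2 = 4 * 4^2 = 64
i=3: S_3 = 4 * 4^3 = 256
i=4: S_4 = 4 * 4^4 = 1024
i=5: S_5 = 4 * 4^5 = 4096
The first 6 terms are: [4, 16, 64, 256, 1024, 4096]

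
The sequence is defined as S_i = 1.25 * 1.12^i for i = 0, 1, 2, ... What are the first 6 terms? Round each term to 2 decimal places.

This is a geometric sequence.
i=0: S_0 = 1.25 * 1.12^0 = 1.25
i=1: S_1 = 1.25 * 1.12^1 = 1.4
i=2: S_2 = 1.25 * 1.12^2 ≈ 1.57
i=3: S_3 = 1.25 * 1.12^3 ≈ 1.76
i=4: S_4 = 1.25 * 1.12^4 ≈ 1.97
i=5: S_5 = 1.25 * 1.12^5 ≈ 2.2
The first 6 terms are: [1.25, 1.4, 1.57, 1.76, 1.97, 2.2]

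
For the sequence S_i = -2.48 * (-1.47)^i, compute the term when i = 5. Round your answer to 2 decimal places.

S_5 = -2.48 * (-1.47)^5 ≈ -2.48 * -6.8641 ≈ 17.02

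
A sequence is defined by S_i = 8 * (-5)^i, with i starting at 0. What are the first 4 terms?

This is a geometric sequence.
i=0: S_0 = 8 * (-5)^0 = 8
i=1: S_1 = 8 * (-5)^1 = -40
i=2: S_2 = 8 * (-5)^2 = 200
i=3: S_3 = 8 * (-5)^3 = -1000
The first 4 terms are: [8, -40, 200, -1000]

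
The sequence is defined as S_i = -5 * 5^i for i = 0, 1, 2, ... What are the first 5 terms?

This is a geometric sequence.
i=0: S_0 = -5 * 5^0 = -5
i=1: S_1 = -5 * 5^1 = -25
i=2: S_2 = -5 * 5^2 = -125
i=3: S_3 = -5 * 5^3 = -625
i=4: S_4 = -5 * 5^4 = -3125
The first 5 terms are: [-5, -25, -125, -625, -3125]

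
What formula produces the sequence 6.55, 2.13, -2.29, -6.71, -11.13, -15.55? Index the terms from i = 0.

Check differences: 2.13 - 6.55 = -4.42
-2.29 - 2.13 = -4.42
Common difference d = -4.42.
First term a = 6.55.
Formula: S_i = 6.55 - 4.42*i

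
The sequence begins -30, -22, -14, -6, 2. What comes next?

Differences: -22 - -30 = 8
This is an arithmetic sequence with common difference d = 8.
Next term = 2 + 8 = 10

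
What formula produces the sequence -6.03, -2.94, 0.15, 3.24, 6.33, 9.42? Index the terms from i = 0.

Check differences: -2.94 - -6.03 = 3.09
0.15 - -2.94 = 3.09
Common difference d = 3.09.
First term a = -6.03.
Formula: S_i = -6.03 + 3.09*i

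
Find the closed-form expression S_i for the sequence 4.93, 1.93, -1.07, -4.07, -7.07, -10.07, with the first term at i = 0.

Check differences: 1.93 - 4.93 = -3.0
-1.07 - 1.93 = -3.0
Common difference d = -3.0.
First term a = 4.93.
Formula: S_i = 4.93 - 3.00*i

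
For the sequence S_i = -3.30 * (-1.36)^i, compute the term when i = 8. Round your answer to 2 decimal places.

S_8 = -3.3 * (-1.36)^8 ≈ -3.3 * 11.7034 ≈ -38.62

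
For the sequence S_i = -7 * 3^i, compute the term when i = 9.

S_9 = -7 * 3^9 = -7 * 19683 = -137781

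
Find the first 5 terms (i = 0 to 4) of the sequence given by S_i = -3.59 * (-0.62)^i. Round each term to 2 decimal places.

This is a geometric sequence.
i=0: S_0 = -3.59 * (-0.62)^0 = -3.59
i=1: S_1 = -3.59 * (-0.62)^1 ≈ 2.23
i=2: S_2 = -3.59 * (-0.62)^2 ≈ -1.38
i=3: S_3 = -3.59 * (-0.62)^3 ≈ 0.86
i=4: S_4 = -3.59 * (-0.62)^4 ≈ -0.53
The first 5 terms are: [-3.59, 2.23, -1.38, 0.86, -0.53]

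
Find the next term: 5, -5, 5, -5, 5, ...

Ratios: -5 / 5 = -1.0
This is a geometric sequence with common ratio r = -1.
Next term = 5 * -1 = -5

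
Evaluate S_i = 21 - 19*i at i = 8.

S_8 = 21 + -19*8 = 21 + -152 = -131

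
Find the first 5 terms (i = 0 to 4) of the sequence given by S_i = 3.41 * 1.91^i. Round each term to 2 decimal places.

This is a geometric sequence.
i=0: S_0 = 3.41 * 1.91^0 = 3.41
i=1: S_1 = 3.41 * 1.91^1 ≈ 6.51
i=2: S_2 = 3.41 * 1.91^2 ≈ 12.44
i=3: S_3 = 3.41 * 1.91^3 ≈ 23.76
i=4: S_4 = 3.41 * 1.91^4 ≈ 45.38
The first 5 terms are: [3.41, 6.51, 12.44, 23.76, 45.38]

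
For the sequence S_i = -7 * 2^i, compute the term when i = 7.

S_7 = -7 * 2^7 = -7 * 128 = -896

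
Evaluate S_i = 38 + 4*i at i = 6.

S_6 = 38 + 4*6 = 38 + 24 = 62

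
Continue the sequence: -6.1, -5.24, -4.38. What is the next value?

Differences: -5.24 - -6.1 = 0.86
This is an arithmetic sequence with common difference d = 0.86.
Next term = -4.38 + 0.86 = -3.52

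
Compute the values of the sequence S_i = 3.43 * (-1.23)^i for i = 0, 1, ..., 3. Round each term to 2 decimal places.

This is a geometric sequence.
i=0: S_0 = 3.43 * (-1.23)^0 = 3.43
i=1: S_1 = 3.43 * (-1.23)^1 ≈ -4.22
i=2: S_2 = 3.43 * (-1.23)^2 ≈ 5.19
i=3: S_3 = 3.43 * (-1.23)^3 ≈ -6.38
The first 4 terms are: [3.43, -4.22, 5.19, -6.38]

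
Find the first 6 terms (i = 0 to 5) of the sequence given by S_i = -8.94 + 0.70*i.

This is an arithmetic sequence.
i=0: S_0 = -8.94 + 0.7*0 = -8.94
i=1: S_1 = -8.94 + 0.7*1 = -8.24
i=2: S_2 = -8.94 + 0.7*2 = -7.54
i=3: S_3 = -8.94 + 0.7*3 = -6.84
i=4: S_4 = -8.94 + 0.7*4 = -6.14
i=5: S_5 = -8.94 + 0.7*5 = -5.44
The first 6 terms are: [-8.94, -8.24, -7.54, -6.84, -6.14, -5.44]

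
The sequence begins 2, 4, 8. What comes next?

Ratios: 4 / 2 = 2.0
This is a geometric sequence with common ratio r = 2.
Next term = 8 * 2 = 16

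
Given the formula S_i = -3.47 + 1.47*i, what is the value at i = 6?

S_6 = -3.47 + 1.47*6 = -3.47 + 8.82 = 5.35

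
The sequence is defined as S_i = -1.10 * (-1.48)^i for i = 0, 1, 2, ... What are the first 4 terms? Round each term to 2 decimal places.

This is a geometric sequence.
i=0: S_0 = -1.1 * (-1.48)^0 = -1.1
i=1: S_1 = -1.1 * (-1.48)^1 ≈ 1.63
i=2: S_2 = -1.1 * (-1.48)^2 ≈ -2.41
i=3: S_3 = -1.1 * (-1.48)^3 ≈ 3.57
The first 4 terms are: [-1.1, 1.63, -2.41, 3.57]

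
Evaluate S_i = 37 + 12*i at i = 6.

S_6 = 37 + 12*6 = 37 + 72 = 109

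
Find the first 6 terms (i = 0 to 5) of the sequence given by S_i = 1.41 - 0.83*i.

This is an arithmetic sequence.
i=0: S_0 = 1.41 + -0.83*0 = 1.41
i=1: S_1 = 1.41 + -0.83*1 = 0.58
i=2: S_2 = 1.41 + -0.83*2 = -0.25
i=3: S_3 = 1.41 + -0.83*3 = -1.08
i=4: S_4 = 1.41 + -0.83*4 = -1.91
i=5: S_5 = 1.41 + -0.83*5 = -2.74
The first 6 terms are: [1.41, 0.58, -0.25, -1.08, -1.91, -2.74]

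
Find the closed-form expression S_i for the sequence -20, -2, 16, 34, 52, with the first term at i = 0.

Check differences: -2 - -20 = 18
16 - -2 = 18
Common difference d = 18.
First term a = -20.
Formula: S_i = -20 + 18*i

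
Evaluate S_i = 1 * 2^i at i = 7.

S_7 = 1 * 2^7 = 1 * 128 = 128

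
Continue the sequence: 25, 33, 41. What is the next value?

Differences: 33 - 25 = 8
This is an arithmetic sequence with common difference d = 8.
Next term = 41 + 8 = 49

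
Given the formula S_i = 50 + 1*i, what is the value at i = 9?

S_9 = 50 + 1*9 = 50 + 9 = 59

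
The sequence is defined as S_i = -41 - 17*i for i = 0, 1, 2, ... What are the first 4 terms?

This is an arithmetic sequence.
i=0: S_0 = -41 + -17*0 = -41
i=1: S_1 = -41 + -17*1 = -58
i=2: S_2 = -41 + -17*2 = -75
i=3: S_3 = -41 + -17*3 = -92
The first 4 terms are: [-41, -58, -75, -92]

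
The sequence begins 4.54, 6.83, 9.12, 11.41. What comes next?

Differences: 6.83 - 4.54 = 2.29
This is an arithmetic sequence with common difference d = 2.29.
Next term = 11.41 + 2.29 = 13.7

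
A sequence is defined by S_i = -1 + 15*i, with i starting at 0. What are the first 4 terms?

This is an arithmetic sequence.
i=0: S_0 = -1 + 15*0 = -1
i=1: S_1 = -1 + 15*1 = 14
i=2: S_2 = -1 + 15*2 = 29
i=3: S_3 = -1 + 15*3 = 44
The first 4 terms are: [-1, 14, 29, 44]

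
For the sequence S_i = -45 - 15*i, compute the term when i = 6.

S_6 = -45 + -15*6 = -45 + -90 = -135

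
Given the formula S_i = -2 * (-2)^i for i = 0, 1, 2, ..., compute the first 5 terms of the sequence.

This is a geometric sequence.
i=0: S_0 = -2 * (-2)^0 = -2
i=1: S_1 = -2 * (-2)^1 = 4
i=2: S_2 = -2 * (-2)^2 = -8
i=3: S_3 = -2 * (-2)^3 = 16
i=4: S_4 = -2 * (-2)^4 = -32
The first 5 terms are: [-2, 4, -8, 16, -32]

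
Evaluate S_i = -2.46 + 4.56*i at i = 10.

S_10 = -2.46 + 4.56*10 = -2.46 + 45.6 = 43.14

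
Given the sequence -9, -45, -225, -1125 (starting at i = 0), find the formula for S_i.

Check ratios: -45 / -9 = 5.0
Common ratio r = 5.
First term a = -9.
Formula: S_i = -9 * 5^i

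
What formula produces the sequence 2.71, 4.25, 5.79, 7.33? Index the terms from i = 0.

Check differences: 4.25 - 2.71 = 1.54
5.79 - 4.25 = 1.54
Common difference d = 1.54.
First term a = 2.71.
Formula: S_i = 2.71 + 1.54*i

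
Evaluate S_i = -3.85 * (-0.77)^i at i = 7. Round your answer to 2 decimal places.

S_7 = -3.85 * (-0.77)^7 ≈ -3.85 * -0.1605 ≈ 0.62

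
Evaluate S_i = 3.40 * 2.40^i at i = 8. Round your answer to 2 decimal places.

S_8 = 3.4 * 2.4^8 ≈ 3.4 * 1100.7531 ≈ 3742.56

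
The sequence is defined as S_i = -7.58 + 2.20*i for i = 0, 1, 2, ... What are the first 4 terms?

This is an arithmetic sequence.
i=0: S_0 = -7.58 + 2.2*0 = -7.58
i=1: S_1 = -7.58 + 2.2*1 = -5.38
i=2: S_2 = -7.58 + 2.2*2 = -3.18
i=3: S_3 = -7.58 + 2.2*3 = -0.98
The first 4 terms are: [-7.58, -5.38, -3.18, -0.98]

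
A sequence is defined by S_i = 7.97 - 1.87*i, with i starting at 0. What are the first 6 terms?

This is an arithmetic sequence.
i=0: S_0 = 7.97 + -1.87*0 = 7.97
i=1: S_1 = 7.97 + -1.87*1 = 6.1
i=2: S_2 = 7.97 + -1.87*2 = 4.23
i=3: S_3 = 7.97 + -1.87*3 = 2.36
i=4: S_4 = 7.97 + -1.87*4 = 0.49
i=5: S_5 = 7.97 + -1.87*5 = -1.38
The first 6 terms are: [7.97, 6.1, 4.23, 2.36, 0.49, -1.38]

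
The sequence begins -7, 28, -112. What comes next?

Ratios: 28 / -7 = -4.0
This is a geometric sequence with common ratio r = -4.
Next term = -112 * -4 = 448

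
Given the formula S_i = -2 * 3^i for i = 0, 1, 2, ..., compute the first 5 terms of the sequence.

This is a geometric sequence.
i=0: S_0 = -2 * 3^0 = -2
i=1: S_1 = -2 * 3^1 = -6
i=2: S_2 = -2 * 3^2 = -18
i=3: S_3 = -2 * 3^3 = -54
i=4: S_4 = -2 * 3^4 = -162
The first 5 terms are: [-2, -6, -18, -54, -162]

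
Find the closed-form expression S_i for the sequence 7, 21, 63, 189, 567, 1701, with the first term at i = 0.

Check ratios: 21 / 7 = 3.0
Common ratio r = 3.
First term a = 7.
Formula: S_i = 7 * 3^i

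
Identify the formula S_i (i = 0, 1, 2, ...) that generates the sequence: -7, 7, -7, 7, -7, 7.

Check ratios: 7 / -7 = -1.0
Common ratio r = -1.
First term a = -7.
Formula: S_i = -7 * (-1)^i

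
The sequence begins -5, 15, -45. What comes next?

Ratios: 15 / -5 = -3.0
This is a geometric sequence with common ratio r = -3.
Next term = -45 * -3 = 135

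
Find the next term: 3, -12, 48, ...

Ratios: -12 / 3 = -4.0
This is a geometric sequence with common ratio r = -4.
Next term = 48 * -4 = -192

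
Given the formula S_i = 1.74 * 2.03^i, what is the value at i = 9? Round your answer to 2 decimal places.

S_9 = 1.74 * 2.03^9 ≈ 1.74 * 585.4157 ≈ 1018.62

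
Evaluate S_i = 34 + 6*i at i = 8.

S_8 = 34 + 6*8 = 34 + 48 = 82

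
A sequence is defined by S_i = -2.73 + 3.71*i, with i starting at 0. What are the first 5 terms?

This is an arithmetic sequence.
i=0: S_0 = -2.73 + 3.71*0 = -2.73
i=1: S_1 = -2.73 + 3.71*1 = 0.98
i=2: S_2 = -2.73 + 3.71*2 = 4.69
i=3: S_3 = -2.73 + 3.71*3 = 8.4
i=4: S_4 = -2.73 + 3.71*4 = 12.11
The first 5 terms are: [-2.73, 0.98, 4.69, 8.4, 12.11]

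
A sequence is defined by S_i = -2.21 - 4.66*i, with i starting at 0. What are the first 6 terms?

This is an arithmetic sequence.
i=0: S_0 = -2.21 + -4.66*0 = -2.21
i=1: S_1 = -2.21 + -4.66*1 = -6.87
i=2: S_2 = -2.21 + -4.66*2 = -11.53
i=3: S_3 = -2.21 + -4.66*3 = -16.19
i=4: S_4 = -2.21 + -4.66*4 = -20.85
i=5: S_5 = -2.21 + -4.66*5 = -25.51
The first 6 terms are: [-2.21, -6.87, -11.53, -16.19, -20.85, -25.51]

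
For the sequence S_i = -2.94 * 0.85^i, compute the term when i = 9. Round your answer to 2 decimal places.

S_9 = -2.94 * 0.85^9 ≈ -2.94 * 0.2316 ≈ -0.68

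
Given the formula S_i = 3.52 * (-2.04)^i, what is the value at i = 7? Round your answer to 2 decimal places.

S_7 = 3.52 * (-2.04)^7 ≈ 3.52 * -147.0318 ≈ -517.55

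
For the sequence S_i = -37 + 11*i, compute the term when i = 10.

S_10 = -37 + 11*10 = -37 + 110 = 73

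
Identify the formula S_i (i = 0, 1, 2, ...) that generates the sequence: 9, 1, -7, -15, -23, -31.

Check differences: 1 - 9 = -8
-7 - 1 = -8
Common difference d = -8.
First term a = 9.
Formula: S_i = 9 - 8*i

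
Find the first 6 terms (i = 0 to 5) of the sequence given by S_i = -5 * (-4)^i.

This is a geometric sequence.
i=0: S_0 = -5 * (-4)^0 = -5
i=1: S_1 = -5 * (-4)^1 = 20
i=2: S_2 = -5 * (-4)^2 = -80
i=3: S_3 = -5 * (-4)^3 = 320
i=4: S_4 = -5 * (-4)^4 = -1280
i=5: S_5 = -5 * (-4)^5 = 5120
The first 6 terms are: [-5, 20, -80, 320, -1280, 5120]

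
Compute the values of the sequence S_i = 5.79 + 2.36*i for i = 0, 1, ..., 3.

This is an arithmetic sequence.
i=0: S_0 = 5.79 + 2.36*0 = 5.79
i=1: S_1 = 5.79 + 2.36*1 = 8.15
i=2: S_2 = 5.79 + 2.36*2 = 10.51
i=3: S_3 = 5.79 + 2.36*3 = 12.87
The first 4 terms are: [5.79, 8.15, 10.51, 12.87]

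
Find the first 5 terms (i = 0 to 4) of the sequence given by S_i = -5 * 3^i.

This is a geometric sequence.
i=0: S_0 = -5 * 3^0 = -5
i=1: S_1 = -5 * 3^1 = -15
i=2: S_2 = -5 * 3^2 = -45
i=3: S_3 = -5 * 3^3 = -135
i=4: S_4 = -5 * 3^4 = -405
The first 5 terms are: [-5, -15, -45, -135, -405]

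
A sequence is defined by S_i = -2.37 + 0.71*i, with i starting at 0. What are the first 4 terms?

This is an arithmetic sequence.
i=0: S_0 = -2.37 + 0.71*0 = -2.37
i=1: S_1 = -2.37 + 0.71*1 = -1.66
i=2: S_2 = -2.37 + 0.71*2 = -0.95
i=3: S_3 = -2.37 + 0.71*3 = -0.24
The first 4 terms are: [-2.37, -1.66, -0.95, -0.24]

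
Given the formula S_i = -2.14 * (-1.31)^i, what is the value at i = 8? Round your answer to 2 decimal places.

S_8 = -2.14 * (-1.31)^8 ≈ -2.14 * 8.673 ≈ -18.56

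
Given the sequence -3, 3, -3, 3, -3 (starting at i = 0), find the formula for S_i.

Check ratios: 3 / -3 = -1.0
Common ratio r = -1.
First term a = -3.
Formula: S_i = -3 * (-1)^i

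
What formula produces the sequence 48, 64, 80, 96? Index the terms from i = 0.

Check differences: 64 - 48 = 16
80 - 64 = 16
Common difference d = 16.
First term a = 48.
Formula: S_i = 48 + 16*i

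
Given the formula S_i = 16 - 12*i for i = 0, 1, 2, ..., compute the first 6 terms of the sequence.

This is an arithmetic sequence.
i=0: S_0 = 16 + -12*0 = 16
i=1: S_1 = 16 + -12*1 = 4
i=2: S_2 = 16 + -12*2 = -8
i=3: S_3 = 16 + -12*3 = -20
i=4: S_4 = 16 + -12*4 = -32
i=5: S_5 = 16 + -12*5 = -44
The first 6 terms are: [16, 4, -8, -20, -32, -44]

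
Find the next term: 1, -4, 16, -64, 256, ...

Ratios: -4 / 1 = -4.0
This is a geometric sequence with common ratio r = -4.
Next term = 256 * -4 = -1024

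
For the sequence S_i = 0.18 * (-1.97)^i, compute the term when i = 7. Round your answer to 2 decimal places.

S_7 = 0.18 * (-1.97)^7 ≈ 0.18 * -115.1499 ≈ -20.73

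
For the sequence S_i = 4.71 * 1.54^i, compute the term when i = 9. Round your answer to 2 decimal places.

S_9 = 4.71 * 1.54^9 ≈ 4.71 * 48.7177 ≈ 229.46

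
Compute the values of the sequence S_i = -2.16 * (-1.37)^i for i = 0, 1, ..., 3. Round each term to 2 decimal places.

This is a geometric sequence.
i=0: S_0 = -2.16 * (-1.37)^0 = -2.16
i=1: S_1 = -2.16 * (-1.37)^1 ≈ 2.96
i=2: S_2 = -2.16 * (-1.37)^2 ≈ -4.05
i=3: S_3 = -2.16 * (-1.37)^3 ≈ 5.55
The first 4 terms are: [-2.16, 2.96, -4.05, 5.55]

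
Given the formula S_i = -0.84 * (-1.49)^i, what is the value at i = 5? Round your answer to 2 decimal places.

S_5 = -0.84 * (-1.49)^5 ≈ -0.84 * -7.344 ≈ 6.17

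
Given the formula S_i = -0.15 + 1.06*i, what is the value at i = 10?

S_10 = -0.15 + 1.06*10 = -0.15 + 10.6 = 10.45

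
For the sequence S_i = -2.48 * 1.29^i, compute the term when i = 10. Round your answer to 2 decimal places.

S_10 = -2.48 * 1.29^10 ≈ -2.48 * 12.7614 ≈ -31.65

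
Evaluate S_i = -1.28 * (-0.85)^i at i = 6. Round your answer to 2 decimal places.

S_6 = -1.28 * (-0.85)^6 ≈ -1.28 * 0.3771 ≈ -0.48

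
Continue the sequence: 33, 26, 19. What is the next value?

Differences: 26 - 33 = -7
This is an arithmetic sequence with common difference d = -7.
Next term = 19 + -7 = 12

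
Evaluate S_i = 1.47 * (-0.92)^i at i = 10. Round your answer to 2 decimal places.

S_10 = 1.47 * (-0.92)^10 ≈ 1.47 * 0.4344 ≈ 0.64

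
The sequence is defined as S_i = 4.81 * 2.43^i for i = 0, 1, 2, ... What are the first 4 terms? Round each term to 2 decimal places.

This is a geometric sequence.
i=0: S_0 = 4.81 * 2.43^0 = 4.81
i=1: S_1 = 4.81 * 2.43^1 ≈ 11.69
i=2: S_2 = 4.81 * 2.43^2 ≈ 28.4
i=3: S_3 = 4.81 * 2.43^3 ≈ 69.02
The first 4 terms are: [4.81, 11.69, 28.4, 69.02]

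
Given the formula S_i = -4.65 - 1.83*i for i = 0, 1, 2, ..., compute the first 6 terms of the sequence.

This is an arithmetic sequence.
i=0: S_0 = -4.65 + -1.83*0 = -4.65
i=1: S_1 = -4.65 + -1.83*1 = -6.48
i=2: S_2 = -4.65 + -1.83*2 = -8.31
i=3: S_3 = -4.65 + -1.83*3 = -10.14
i=4: S_4 = -4.65 + -1.83*4 = -11.97
i=5: S_5 = -4.65 + -1.83*5 = -13.8
The first 6 terms are: [-4.65, -6.48, -8.31, -10.14, -11.97, -13.8]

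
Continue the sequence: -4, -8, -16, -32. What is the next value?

Ratios: -8 / -4 = 2.0
This is a geometric sequence with common ratio r = 2.
Next term = -32 * 2 = -64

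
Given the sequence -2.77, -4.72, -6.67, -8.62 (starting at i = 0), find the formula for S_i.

Check differences: -4.72 - -2.77 = -1.95
-6.67 - -4.72 = -1.95
Common difference d = -1.95.
First term a = -2.77.
Formula: S_i = -2.77 - 1.95*i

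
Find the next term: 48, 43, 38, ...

Differences: 43 - 48 = -5
This is an arithmetic sequence with common difference d = -5.
Next term = 38 + -5 = 33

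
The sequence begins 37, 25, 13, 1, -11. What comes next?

Differences: 25 - 37 = -12
This is an arithmetic sequence with common difference d = -12.
Next term = -11 + -12 = -23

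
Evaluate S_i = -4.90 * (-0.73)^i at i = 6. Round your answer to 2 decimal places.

S_6 = -4.9 * (-0.73)^6 ≈ -4.9 * 0.1513 ≈ -0.74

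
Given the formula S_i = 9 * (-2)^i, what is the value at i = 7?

S_7 = 9 * (-2)^7 = 9 * -128 = -1152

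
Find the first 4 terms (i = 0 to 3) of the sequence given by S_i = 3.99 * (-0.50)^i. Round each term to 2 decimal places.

This is a geometric sequence.
i=0: S_0 = 3.99 * (-0.5)^0 = 3.99
i=1: S_1 = 3.99 * (-0.5)^1 ≈ -2.0
i=2: S_2 = 3.99 * (-0.5)^2 ≈ 1.0
i=3: S_3 = 3.99 * (-0.5)^3 ≈ -0.5
The first 4 terms are: [3.99, -2.0, 1.0, -0.5]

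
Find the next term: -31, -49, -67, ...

Differences: -49 - -31 = -18
This is an arithmetic sequence with common difference d = -18.
Next term = -67 + -18 = -85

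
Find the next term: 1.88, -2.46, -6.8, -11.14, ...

Differences: -2.46 - 1.88 = -4.34
This is an arithmetic sequence with common difference d = -4.34.
Next term = -11.14 + -4.34 = -15.48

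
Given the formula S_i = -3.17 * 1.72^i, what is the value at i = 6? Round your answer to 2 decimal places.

S_6 = -3.17 * 1.72^6 ≈ -3.17 * 25.8923 ≈ -82.08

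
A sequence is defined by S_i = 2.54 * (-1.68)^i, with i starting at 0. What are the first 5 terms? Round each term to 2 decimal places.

This is a geometric sequence.
i=0: S_0 = 2.54 * (-1.68)^0 = 2.54
i=1: S_1 = 2.54 * (-1.68)^1 ≈ -4.27
i=2: S_2 = 2.54 * (-1.68)^2 ≈ 7.17
i=3: S_3 = 2.54 * (-1.68)^3 ≈ -12.04
i=4: S_4 = 2.54 * (-1.68)^4 ≈ 20.23
The first 5 terms are: [2.54, -4.27, 7.17, -12.04, 20.23]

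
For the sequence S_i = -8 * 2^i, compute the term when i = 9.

S_9 = -8 * 2^9 = -8 * 512 = -4096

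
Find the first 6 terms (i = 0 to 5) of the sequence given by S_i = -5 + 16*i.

This is an arithmetic sequence.
i=0: S_0 = -5 + 16*0 = -5
i=1: S_1 = -5 + 16*1 = 11
i=2: S_2 = -5 + 16*2 = 27
i=3: S_3 = -5 + 16*3 = 43
i=4: S_4 = -5 + 16*4 = 59
i=5: S_5 = -5 + 16*5 = 75
The first 6 terms are: [-5, 11, 27, 43, 59, 75]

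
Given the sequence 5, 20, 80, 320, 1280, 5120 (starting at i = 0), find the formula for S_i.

Check ratios: 20 / 5 = 4.0
Common ratio r = 4.
First term a = 5.
Formula: S_i = 5 * 4^i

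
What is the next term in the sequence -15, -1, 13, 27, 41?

Differences: -1 - -15 = 14
This is an arithmetic sequence with common difference d = 14.
Next term = 41 + 14 = 55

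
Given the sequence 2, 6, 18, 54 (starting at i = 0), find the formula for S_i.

Check ratios: 6 / 2 = 3.0
Common ratio r = 3.
First term a = 2.
Formula: S_i = 2 * 3^i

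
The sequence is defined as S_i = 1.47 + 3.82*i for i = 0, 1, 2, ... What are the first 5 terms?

This is an arithmetic sequence.
i=0: S_0 = 1.47 + 3.82*0 = 1.47
i=1: S_1 = 1.47 + 3.82*1 = 5.29
i=2: S_2 = 1.47 + 3.82*2 = 9.11
i=3: S_3 = 1.47 + 3.82*3 = 12.93
i=4: S_4 = 1.47 + 3.82*4 = 16.75
The first 5 terms are: [1.47, 5.29, 9.11, 12.93, 16.75]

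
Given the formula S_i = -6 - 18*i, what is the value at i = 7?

S_7 = -6 + -18*7 = -6 + -126 = -132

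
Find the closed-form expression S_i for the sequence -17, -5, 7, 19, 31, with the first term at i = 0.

Check differences: -5 - -17 = 12
7 - -5 = 12
Common difference d = 12.
First term a = -17.
Formula: S_i = -17 + 12*i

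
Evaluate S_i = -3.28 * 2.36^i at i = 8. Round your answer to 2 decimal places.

S_8 = -3.28 * 2.36^8 ≈ -3.28 * 962.268 ≈ -3156.24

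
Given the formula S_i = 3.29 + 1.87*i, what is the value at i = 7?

S_7 = 3.29 + 1.87*7 = 3.29 + 13.09 = 16.38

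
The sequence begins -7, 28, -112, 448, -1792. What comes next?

Ratios: 28 / -7 = -4.0
This is a geometric sequence with common ratio r = -4.
Next term = -1792 * -4 = 7168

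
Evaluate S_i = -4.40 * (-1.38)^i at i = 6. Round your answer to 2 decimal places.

S_6 = -4.4 * (-1.38)^6 ≈ -4.4 * 6.9068 ≈ -30.39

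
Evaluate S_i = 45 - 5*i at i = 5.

S_5 = 45 + -5*5 = 45 + -25 = 20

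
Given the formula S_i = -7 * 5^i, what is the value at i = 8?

S_8 = -7 * 5^8 = -7 * 390625 = -2734375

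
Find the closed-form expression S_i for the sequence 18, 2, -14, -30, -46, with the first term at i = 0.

Check differences: 2 - 18 = -16
-14 - 2 = -16
Common difference d = -16.
First term a = 18.
Formula: S_i = 18 - 16*i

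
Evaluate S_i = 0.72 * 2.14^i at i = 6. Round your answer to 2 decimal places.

S_6 = 0.72 * 2.14^6 ≈ 0.72 * 96.0467 ≈ 69.15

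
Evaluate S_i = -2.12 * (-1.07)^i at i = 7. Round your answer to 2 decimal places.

S_7 = -2.12 * (-1.07)^7 ≈ -2.12 * -1.6058 ≈ 3.4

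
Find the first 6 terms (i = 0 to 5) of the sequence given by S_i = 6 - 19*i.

This is an arithmetic sequence.
i=0: S_0 = 6 + -19*0 = 6
i=1: S_1 = 6 + -19*1 = -13
i=2: S_2 = 6 + -19*2 = -32
i=3: S_3 = 6 + -19*3 = -51
i=4: S_4 = 6 + -19*4 = -70
i=5: S_5 = 6 + -19*5 = -89
The first 6 terms are: [6, -13, -32, -51, -70, -89]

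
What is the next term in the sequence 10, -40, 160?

Ratios: -40 / 10 = -4.0
This is a geometric sequence with common ratio r = -4.
Next term = 160 * -4 = -640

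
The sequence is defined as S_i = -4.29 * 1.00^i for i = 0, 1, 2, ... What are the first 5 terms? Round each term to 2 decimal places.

This is a geometric sequence.
i=0: S_0 = -4.29 * 1.0^0 = -4.29
i=1: S_1 = -4.29 * 1.0^1 = -4.29
i=2: S_2 = -4.29 * 1.0^2 = -4.29
i=3: S_3 = -4.29 * 1.0^3 = -4.29
i=4: S_4 = -4.29 * 1.0^4 = -4.29
The first 5 terms are: [-4.29, -4.29, -4.29, -4.29, -4.29]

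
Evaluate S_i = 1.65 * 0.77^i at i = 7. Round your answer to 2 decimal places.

S_7 = 1.65 * 0.77^7 ≈ 1.65 * 0.1605 ≈ 0.26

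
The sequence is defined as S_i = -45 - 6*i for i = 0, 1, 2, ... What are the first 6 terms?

This is an arithmetic sequence.
i=0: S_0 = -45 + -6*0 = -45
i=1: S_1 = -45 + -6*1 = -51
i=2: S_2 = -45 + -6*2 = -57
i=3: S_3 = -45 + -6*3 = -63
i=4: S_4 = -45 + -6*4 = -69
i=5: S_5 = -45 + -6*5 = -75
The first 6 terms are: [-45, -51, -57, -63, -69, -75]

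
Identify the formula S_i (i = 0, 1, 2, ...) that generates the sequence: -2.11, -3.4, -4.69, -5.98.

Check differences: -3.4 - -2.11 = -1.29
-4.69 - -3.4 = -1.29
Common difference d = -1.29.
First term a = -2.11.
Formula: S_i = -2.11 - 1.29*i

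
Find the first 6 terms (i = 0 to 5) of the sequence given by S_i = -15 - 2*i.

This is an arithmetic sequence.
i=0: S_0 = -15 + -2*0 = -15
i=1: S_1 = -15 + -2*1 = -17
i=2: S_2 = -15 + -2*2 = -19
i=3: S_3 = -15 + -2*3 = -21
i=4: S_4 = -15 + -2*4 = -23
i=5: S_5 = -15 + -2*5 = -25
The first 6 terms are: [-15, -17, -19, -21, -23, -25]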